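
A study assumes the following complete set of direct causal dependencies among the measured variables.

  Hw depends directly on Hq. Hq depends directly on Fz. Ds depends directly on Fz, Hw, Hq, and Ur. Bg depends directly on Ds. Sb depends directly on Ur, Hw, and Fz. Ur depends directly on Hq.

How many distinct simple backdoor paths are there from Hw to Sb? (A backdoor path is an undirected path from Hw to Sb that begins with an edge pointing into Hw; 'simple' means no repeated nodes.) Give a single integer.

6

A backdoor path from Hw to Sb is any simple undirected path whose first edge points into Hw (i.e. leaves Hw via a parent).
Parents of Hw: {Hq}.
Enumerating:
  P1: Hw <- Hq <- Fz -> Ds <- Ur -> Sb
  P2: Hw <- Hq <- Fz -> Sb
  P3: Hw <- Hq -> Ur -> Ds <- Fz -> Sb
  P4: Hw <- Hq -> Ur -> Sb
  P5: Hw <- Hq -> Ds <- Fz -> Sb
  P6: Hw <- Hq -> Ds <- Ur -> Sb
That exhausts the simple backdoor paths. Count: 6.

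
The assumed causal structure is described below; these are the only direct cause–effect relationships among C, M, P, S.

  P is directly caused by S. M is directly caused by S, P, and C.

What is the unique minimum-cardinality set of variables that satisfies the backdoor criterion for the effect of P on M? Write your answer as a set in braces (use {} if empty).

Variables eligible for adjustment (non-descendants of P, excluding P and M): {C, S}.
Backdoor paths from P to M:
  P1: P <- S -> M
The empty set is not sufficient: P1 (P <- S -> M) has no collider blocking it and no conditioned non-collider, so it is open.
Try {S}:
  P1: blocked at fork node S ∈ conditioning set.
{S} contains no descendant of P and blocks every backdoor path.
No other singleton works — e.g. {C} leaves P1 open — so {S} is the unique smallest valid adjustment set.

{S}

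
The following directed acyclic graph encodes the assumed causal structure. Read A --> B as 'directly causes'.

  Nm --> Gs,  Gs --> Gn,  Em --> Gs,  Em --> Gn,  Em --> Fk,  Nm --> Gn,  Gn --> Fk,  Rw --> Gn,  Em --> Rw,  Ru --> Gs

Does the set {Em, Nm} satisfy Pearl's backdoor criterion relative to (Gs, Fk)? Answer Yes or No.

Yes

Backdoor paths from Gs to Fk (paths whose first edge points into Gs):
  P1: Gs <- Em -> Rw -> Gn -> Fk
  P2: Gs <- Em -> Gn -> Fk
  P3: Gs <- Em -> Fk
  P4: Gs <- Nm -> Gn <- Em -> Fk
  P5: Gs <- Nm -> Gn <- Rw <- Em -> Fk
  P6: Gs <- Nm -> Gn -> Fk
Condition 1 (no descendant of Gs in the set): holds — descendants of Gs are {Fk, Gn}; none are in {Em, Nm}.
Condition 2 (every backdoor path blocked by {Em, Nm}):
  P1: blocked at fork node Em ∈ conditioning set.
  P2: blocked at fork node Em ∈ conditioning set.
  P3: blocked at fork node Em ∈ conditioning set.
  P4: blocked at fork node Nm ∈ conditioning set.
  P5: blocked at fork node Nm ∈ conditioning set.
  P6: blocked at fork node Nm ∈ conditioning set.
{Em, Nm} satisfies the backdoor criterion.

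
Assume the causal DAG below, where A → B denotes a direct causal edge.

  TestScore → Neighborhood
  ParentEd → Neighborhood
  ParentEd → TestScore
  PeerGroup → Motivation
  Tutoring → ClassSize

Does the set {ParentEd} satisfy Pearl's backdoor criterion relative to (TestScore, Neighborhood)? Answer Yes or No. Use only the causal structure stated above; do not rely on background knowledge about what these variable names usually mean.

Backdoor paths from TestScore to Neighborhood (paths whose first edge points into TestScore):
  P1: TestScore <- ParentEd -> Neighborhood
Condition 1 (no descendant of TestScore in the set): holds — descendants of TestScore are {Neighborhood}; none are in {ParentEd}.
Condition 2 (every backdoor path blocked by {ParentEd}):
  P1: blocked at fork node ParentEd ∈ conditioning set.
{ParentEd} satisfies the backdoor criterion.

Yes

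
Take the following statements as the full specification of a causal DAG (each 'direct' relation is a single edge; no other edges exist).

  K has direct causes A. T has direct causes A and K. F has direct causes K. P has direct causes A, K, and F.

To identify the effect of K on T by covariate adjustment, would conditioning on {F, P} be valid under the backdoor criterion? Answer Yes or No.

No

Backdoor paths from K to T (paths whose first edge points into K):
  P1: K <- A -> T
Condition 1 (no descendant of K in the set): FAILS — F and P are descendants of K.
Condition 2 (every backdoor path blocked by {F, P}):
  P1: open — no interior node is in the conditioning set.
{F, P} does not satisfy the backdoor criterion.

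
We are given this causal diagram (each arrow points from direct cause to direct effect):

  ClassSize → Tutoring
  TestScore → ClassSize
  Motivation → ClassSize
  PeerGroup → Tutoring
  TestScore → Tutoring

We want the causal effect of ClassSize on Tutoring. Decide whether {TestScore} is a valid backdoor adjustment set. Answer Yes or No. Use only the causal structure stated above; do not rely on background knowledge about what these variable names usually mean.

Yes

Backdoor paths from ClassSize to Tutoring (paths whose first edge points into ClassSize):
  P1: ClassSize <- TestScore -> Tutoring
Condition 1 (no descendant of ClassSize in the set): holds — descendants of ClassSize are {Tutoring}; none are in {TestScore}.
Condition 2 (every backdoor path blocked by {TestScore}):
  P1: blocked at fork node TestScore ∈ conditioning set.
{TestScore} satisfies the backdoor criterion.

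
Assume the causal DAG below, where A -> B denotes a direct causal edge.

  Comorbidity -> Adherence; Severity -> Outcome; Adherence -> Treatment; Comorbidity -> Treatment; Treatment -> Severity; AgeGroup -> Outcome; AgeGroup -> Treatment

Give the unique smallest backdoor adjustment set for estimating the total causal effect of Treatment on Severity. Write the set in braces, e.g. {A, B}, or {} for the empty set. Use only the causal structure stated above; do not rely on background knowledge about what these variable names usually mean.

Variables eligible for adjustment (non-descendants of Treatment, excluding Treatment and Severity): {Adherence, AgeGroup, Comorbidity}.
Backdoor paths from Treatment to Severity:
  P1: Treatment <- AgeGroup -> Outcome <- Severity
Each backdoor path contains an unconditioned collider, so every path is already blocked with the empty conditioning set:
  P1: blocked at collider Outcome (neither it nor any descendant is in the conditioning set).
The empty set is therefore the unique smallest valid set.

{}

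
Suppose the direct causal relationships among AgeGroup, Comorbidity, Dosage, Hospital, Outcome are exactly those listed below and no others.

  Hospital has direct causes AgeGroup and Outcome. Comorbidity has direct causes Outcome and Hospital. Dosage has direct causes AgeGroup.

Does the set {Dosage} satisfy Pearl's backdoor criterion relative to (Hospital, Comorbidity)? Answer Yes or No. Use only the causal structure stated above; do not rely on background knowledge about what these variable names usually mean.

No

Backdoor paths from Hospital to Comorbidity (paths whose first edge points into Hospital):
  P1: Hospital <- Outcome -> Comorbidity
Condition 1 (no descendant of Hospital in the set): holds — descendants of Hospital are {Comorbidity}; none are in {Dosage}.
Condition 2 (every backdoor path blocked by {Dosage}):
  P1: open — no interior node is in the conditioning set.
{Dosage} does not satisfy the backdoor criterion.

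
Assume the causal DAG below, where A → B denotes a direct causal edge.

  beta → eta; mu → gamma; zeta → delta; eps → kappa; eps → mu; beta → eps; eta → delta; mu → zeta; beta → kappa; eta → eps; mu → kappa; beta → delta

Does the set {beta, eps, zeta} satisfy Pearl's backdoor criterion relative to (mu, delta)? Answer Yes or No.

Backdoor paths from mu to delta (paths whose first edge points into mu):
  P1: mu <- eps <- beta -> eta -> delta
  P2: mu <- eps <- beta -> delta
  P3: mu <- eps <- eta <- beta -> delta
  P4: mu <- eps <- eta -> delta
  P5: mu <- eps -> kappa <- beta -> eta -> delta
  P6: mu <- eps -> kappa <- beta -> delta
Condition 1 (no descendant of mu in the set): FAILS — zeta is a descendant of mu.
Condition 2 (every backdoor path blocked by {beta, eps, zeta}):
  P1: blocked at chain node eps ∈ conditioning set.
  P2: blocked at chain node eps ∈ conditioning set.
  P3: blocked at chain node eps ∈ conditioning set.
  P4: blocked at chain node eps ∈ conditioning set.
  P5: blocked at fork node eps ∈ conditioning set.
  P6: blocked at fork node eps ∈ conditioning set.
{beta, eps, zeta} does not satisfy the backdoor criterion.

No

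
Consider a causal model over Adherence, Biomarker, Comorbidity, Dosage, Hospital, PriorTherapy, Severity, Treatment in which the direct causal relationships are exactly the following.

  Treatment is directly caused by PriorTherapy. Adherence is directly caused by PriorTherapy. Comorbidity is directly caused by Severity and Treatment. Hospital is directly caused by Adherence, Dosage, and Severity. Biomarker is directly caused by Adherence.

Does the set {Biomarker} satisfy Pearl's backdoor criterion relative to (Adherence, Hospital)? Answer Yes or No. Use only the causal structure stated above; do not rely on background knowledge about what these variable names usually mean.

No

Backdoor paths from Adherence to Hospital (paths whose first edge points into Adherence):
  P1: Adherence <- PriorTherapy -> Treatment -> Comorbidity <- Severity -> Hospital
Condition 1 (no descendant of Adherence in the set): FAILS — Biomarker is a descendant of Adherence.
Condition 2 (every backdoor path blocked by {Biomarker}):
  P1: blocked at collider Comorbidity (neither it nor any descendant is in the conditioning set).
{Biomarker} does not satisfy the backdoor criterion.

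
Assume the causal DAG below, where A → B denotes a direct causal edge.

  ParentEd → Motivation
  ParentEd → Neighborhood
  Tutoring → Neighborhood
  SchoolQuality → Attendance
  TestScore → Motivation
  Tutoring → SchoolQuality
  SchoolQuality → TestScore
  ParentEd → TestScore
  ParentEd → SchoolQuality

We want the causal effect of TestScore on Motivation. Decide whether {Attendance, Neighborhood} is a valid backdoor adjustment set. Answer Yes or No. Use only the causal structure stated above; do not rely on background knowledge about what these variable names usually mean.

Backdoor paths from TestScore to Motivation (paths whose first edge points into TestScore):
  P1: TestScore <- ParentEd -> Motivation
  P2: TestScore <- SchoolQuality <- Tutoring -> Neighborhood <- ParentEd -> Motivation
  P3: TestScore <- SchoolQuality <- ParentEd -> Motivation
Condition 1 (no descendant of TestScore in the set): holds — descendants of TestScore are {Motivation}; none are in {Attendance, Neighborhood}.
Condition 2 (every backdoor path blocked by {Attendance, Neighborhood}):
  P1: open — no interior node is in the conditioning set.
  P2: open — collider(s) Neighborhood are conditioned on (or have a conditioned descendant) and no non-collider on the path is in the set.
  P3: open — no interior node is in the conditioning set.
{Attendance, Neighborhood} does not satisfy the backdoor criterion.

No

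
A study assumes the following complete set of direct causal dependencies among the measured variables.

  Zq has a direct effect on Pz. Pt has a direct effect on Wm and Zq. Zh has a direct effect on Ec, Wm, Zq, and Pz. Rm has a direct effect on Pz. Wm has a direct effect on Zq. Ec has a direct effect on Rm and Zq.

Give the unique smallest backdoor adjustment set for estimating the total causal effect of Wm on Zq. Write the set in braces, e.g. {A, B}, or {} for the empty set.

{Pt, Zh}

Variables eligible for adjustment (non-descendants of Wm, excluding Wm and Zq): {Ec, Pt, Rm, Zh}.
Backdoor paths from Wm to Zq:
  P1: Wm <- Zh -> Ec -> Zq
  P2: Wm <- Zh -> Ec -> Rm -> Pz <- Zq
  P3: Wm <- Zh -> Zq
  P4: Wm <- Zh -> Pz <- Zq
  P5: Wm <- Zh -> Pz <- Rm <- Ec -> Zq
  P6: Wm <- Pt -> Zq
The empty set is not sufficient: P1 (Wm <- Zh -> Ec -> Zq) has no collider blocking it and no conditioned non-collider, so it is open.
Try {Pt, Zh}:
  P1: blocked at fork node Zh ∈ conditioning set.
  P2: blocked at fork node Zh ∈ conditioning set.
  P3: blocked at fork node Zh ∈ conditioning set.
  P4: blocked at fork node Zh ∈ conditioning set.
  P5: blocked at fork node Zh ∈ conditioning set.
  P6: blocked at fork node Pt ∈ conditioning set.
{Pt, Zh} contains no descendant of Wm and blocks every backdoor path.
Every element of {Pt, Zh} is needed (dropping Pt leaves P6 open; dropping Zh leaves P1 open), so no proper subset is valid.
Among all size-2 subsets of the eligible variables, only {Pt, Zh} blocks every backdoor path, so it is the unique smallest valid adjustment set.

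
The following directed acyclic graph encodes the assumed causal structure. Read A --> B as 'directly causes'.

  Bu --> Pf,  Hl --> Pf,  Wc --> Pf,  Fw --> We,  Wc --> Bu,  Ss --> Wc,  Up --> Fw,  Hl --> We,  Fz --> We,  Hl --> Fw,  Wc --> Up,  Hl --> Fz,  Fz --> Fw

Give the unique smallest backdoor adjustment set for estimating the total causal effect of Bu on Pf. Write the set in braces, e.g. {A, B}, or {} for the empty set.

Variables eligible for adjustment (non-descendants of Bu, excluding Bu and Pf): {Fw, Fz, Hl, Ss, Up, Wc, We}.
Backdoor paths from Bu to Pf:
  P1: Bu <- Wc -> Up -> Fw <- Hl -> Pf
  P2: Bu <- Wc -> Up -> Fw <- Fz <- Hl -> Pf
  P3: Bu <- Wc -> Up -> Fw <- Fz -> We <- Hl -> Pf
  P4: Bu <- Wc -> Up -> Fw -> We <- Hl -> Pf
  P5: Bu <- Wc -> Up -> Fw -> We <- Fz <- Hl -> Pf
  P6: Bu <- Wc -> Pf
The empty set is not sufficient: P6 (Bu <- Wc -> Pf) has no collider blocking it and no conditioned non-collider, so it is open.
Try {Wc}:
  P1: blocked at fork node Wc ∈ conditioning set.
  P2: blocked at fork node Wc ∈ conditioning set.
  P3: blocked at fork node Wc ∈ conditioning set.
  P4: blocked at fork node Wc ∈ conditioning set.
  P5: blocked at fork node Wc ∈ conditioning set.
  P6: blocked at fork node Wc ∈ conditioning set.
{Wc} contains no descendant of Bu and blocks every backdoor path.
No other singleton works — e.g. {Ss} leaves P6 open — so {Wc} is the unique smallest valid adjustment set.

{Wc}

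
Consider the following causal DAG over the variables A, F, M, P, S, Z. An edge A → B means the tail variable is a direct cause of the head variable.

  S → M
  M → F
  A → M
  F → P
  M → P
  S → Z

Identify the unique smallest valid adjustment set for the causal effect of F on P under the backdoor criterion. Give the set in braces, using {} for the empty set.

{M}

Variables eligible for adjustment (non-descendants of F, excluding F and P): {A, M, S, Z}.
Backdoor paths from F to P:
  P1: F <- M -> P
The empty set is not sufficient: P1 (F <- M -> P) has no collider blocking it and no conditioned non-collider, so it is open.
Try {M}:
  P1: blocked at fork node M ∈ conditioning set.
{M} contains no descendant of F and blocks every backdoor path.
No other singleton works — e.g. {S} leaves P1 open — so {M} is the unique smallest valid adjustment set.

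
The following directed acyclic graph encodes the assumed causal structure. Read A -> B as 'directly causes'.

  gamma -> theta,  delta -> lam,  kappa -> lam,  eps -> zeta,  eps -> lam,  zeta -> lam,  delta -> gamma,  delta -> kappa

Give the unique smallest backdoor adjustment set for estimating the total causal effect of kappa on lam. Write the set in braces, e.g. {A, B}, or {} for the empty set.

Variables eligible for adjustment (non-descendants of kappa, excluding kappa and lam): {delta, eps, gamma, theta, zeta}.
Backdoor paths from kappa to lam:
  P1: kappa <- delta -> lam
The empty set is not sufficient: P1 (kappa <- delta -> lam) has no collider blocking it and no conditioned non-collider, so it is open.
Try {delta}:
  P1: blocked at fork node delta ∈ conditioning set.
{delta} contains no descendant of kappa and blocks every backdoor path.
No other singleton works — e.g. {eps} leaves P1 open — so {delta} is the unique smallest valid adjustment set.

{delta}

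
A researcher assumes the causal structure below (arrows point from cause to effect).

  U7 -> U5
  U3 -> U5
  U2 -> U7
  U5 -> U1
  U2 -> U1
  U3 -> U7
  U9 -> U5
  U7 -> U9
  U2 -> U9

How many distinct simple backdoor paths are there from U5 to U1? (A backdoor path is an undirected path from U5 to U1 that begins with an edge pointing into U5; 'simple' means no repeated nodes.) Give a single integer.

6

A backdoor path from U5 to U1 is any simple undirected path whose first edge points into U5 (i.e. leaves U5 via a parent).
Parents of U5: {U3, U7, U9}.
Enumerating:
  P1: U5 <- U3 -> U7 <- U2 -> U1
  P2: U5 <- U3 -> U7 -> U9 <- U2 -> U1
  P3: U5 <- U7 <- U2 -> U1
  P4: U5 <- U7 -> U9 <- U2 -> U1
  P5: U5 <- U9 <- U2 -> U1
  P6: U5 <- U9 <- U7 <- U2 -> U1
That exhausts the simple backdoor paths. Count: 6.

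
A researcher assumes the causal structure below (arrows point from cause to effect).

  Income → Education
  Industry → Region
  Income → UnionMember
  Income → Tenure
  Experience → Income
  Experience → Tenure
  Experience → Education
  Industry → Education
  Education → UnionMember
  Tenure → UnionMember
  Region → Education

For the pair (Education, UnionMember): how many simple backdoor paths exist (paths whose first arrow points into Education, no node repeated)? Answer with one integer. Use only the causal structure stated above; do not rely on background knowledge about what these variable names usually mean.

A backdoor path from Education to UnionMember is any simple undirected path whose first edge points into Education (i.e. leaves Education via a parent).
Parents of Education: {Experience, Income, Industry, Region}.
Enumerating:
  P1: Education <- Experience -> Income -> Tenure -> UnionMember
  P2: Education <- Experience -> Income -> UnionMember
  P3: Education <- Experience -> Tenure <- Income -> UnionMember
  P4: Education <- Experience -> Tenure -> UnionMember
  P5: Education <- Income <- Experience -> Tenure -> UnionMember
  P6: Education <- Income -> Tenure -> UnionMember
  P7: Education <- Income -> UnionMember
That exhausts the simple backdoor paths. Count: 7.

7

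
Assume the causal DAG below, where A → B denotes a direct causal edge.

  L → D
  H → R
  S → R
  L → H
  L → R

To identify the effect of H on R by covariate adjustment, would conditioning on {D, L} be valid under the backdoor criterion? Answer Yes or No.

Yes

Backdoor paths from H to R (paths whose first edge points into H):
  P1: H <- L -> R
Condition 1 (no descendant of H in the set): holds — descendants of H are {R}; none are in {D, L}.
Condition 2 (every backdoor path blocked by {D, L}):
  P1: blocked at fork node L ∈ conditioning set.
{D, L} satisfies the backdoor criterion.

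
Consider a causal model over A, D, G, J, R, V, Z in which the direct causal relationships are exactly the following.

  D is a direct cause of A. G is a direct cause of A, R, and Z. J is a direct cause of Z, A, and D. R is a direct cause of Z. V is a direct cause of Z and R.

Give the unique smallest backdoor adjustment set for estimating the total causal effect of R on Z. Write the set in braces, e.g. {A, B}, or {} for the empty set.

Variables eligible for adjustment (non-descendants of R, excluding R and Z): {A, D, G, J, V}.
Backdoor paths from R to Z:
  P1: R <- G -> A <- J -> Z
  P2: R <- G -> A <- D <- J -> Z
  P3: R <- G -> Z
  P4: R <- V -> Z
The empty set is not sufficient: P3 (R <- G -> Z) has no collider blocking it and no conditioned non-collider, so it is open.
Try {G, V}:
  P1: blocked at fork node G ∈ conditioning set.
  P2: blocked at fork node G ∈ conditioning set.
  P3: blocked at fork node G ∈ conditioning set.
  P4: blocked at fork node V ∈ conditioning set.
{G, V} contains no descendant of R and blocks every backdoor path.
Every element of {G, V} is needed (dropping G leaves P3 open; dropping V leaves P4 open), so no proper subset is valid.
Among all size-2 subsets of the eligible variables, only {G, V} blocks every backdoor path, so it is the unique smallest valid adjustment set.

{G, V}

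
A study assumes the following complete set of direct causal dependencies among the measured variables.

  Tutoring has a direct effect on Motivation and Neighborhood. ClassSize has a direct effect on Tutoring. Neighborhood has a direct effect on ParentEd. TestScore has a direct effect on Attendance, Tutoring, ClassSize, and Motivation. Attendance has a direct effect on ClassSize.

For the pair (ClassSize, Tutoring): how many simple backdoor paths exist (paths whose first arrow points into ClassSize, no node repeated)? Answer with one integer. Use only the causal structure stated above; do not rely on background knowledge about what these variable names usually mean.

4

A backdoor path from ClassSize to Tutoring is any simple undirected path whose first edge points into ClassSize (i.e. leaves ClassSize via a parent).
Parents of ClassSize: {Attendance, TestScore}.
Enumerating:
  P1: ClassSize <- TestScore -> Tutoring
  P2: ClassSize <- TestScore -> Motivation <- Tutoring
  P3: ClassSize <- Attendance <- TestScore -> Tutoring
  P4: ClassSize <- Attendance <- TestScore -> Motivation <- Tutoring
That exhausts the simple backdoor paths. Count: 4.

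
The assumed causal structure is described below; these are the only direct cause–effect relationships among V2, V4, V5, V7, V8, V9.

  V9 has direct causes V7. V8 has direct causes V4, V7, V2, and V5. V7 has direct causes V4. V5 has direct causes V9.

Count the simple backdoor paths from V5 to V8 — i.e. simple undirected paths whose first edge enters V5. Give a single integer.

2

A backdoor path from V5 to V8 is any simple undirected path whose first edge points into V5 (i.e. leaves V5 via a parent).
Parents of V5: {V9}.
Enumerating:
  P1: V5 <- V9 <- V7 <- V4 -> V8
  P2: V5 <- V9 <- V7 -> V8
That exhausts the simple backdoor paths. Count: 2.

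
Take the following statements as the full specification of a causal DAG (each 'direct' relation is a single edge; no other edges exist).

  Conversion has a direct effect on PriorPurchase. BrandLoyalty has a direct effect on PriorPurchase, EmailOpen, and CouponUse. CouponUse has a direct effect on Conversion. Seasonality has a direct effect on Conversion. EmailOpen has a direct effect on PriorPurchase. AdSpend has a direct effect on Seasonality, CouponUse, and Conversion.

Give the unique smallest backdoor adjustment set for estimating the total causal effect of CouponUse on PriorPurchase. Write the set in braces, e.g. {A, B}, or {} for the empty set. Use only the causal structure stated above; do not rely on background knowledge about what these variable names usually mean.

Variables eligible for adjustment (non-descendants of CouponUse, excluding CouponUse and PriorPurchase): {AdSpend, BrandLoyalty, EmailOpen, Seasonality}.
Backdoor paths from CouponUse to PriorPurchase:
  P1: CouponUse <- AdSpend -> Seasonality -> Conversion -> PriorPurchase
  P2: CouponUse <- AdSpend -> Conversion -> PriorPurchase
  P3: CouponUse <- BrandLoyalty -> EmailOpen -> PriorPurchase
  P4: CouponUse <- BrandLoyalty -> PriorPurchase
The empty set is not sufficient: P1 (CouponUse <- AdSpend -> Seasonality -> Conversion -> PriorPurchase) has no collider blocking it and no conditioned non-collider, so it is open.
Try {AdSpend, BrandLoyalty}:
  P1: blocked at fork node AdSpend ∈ conditioning set.
  P2: blocked at fork node AdSpend ∈ conditioning set.
  P3: blocked at fork node BrandLoyalty ∈ conditioning set.
  P4: blocked at fork node BrandLoyalty ∈ conditioning set.
{AdSpend, BrandLoyalty} contains no descendant of CouponUse and blocks every backdoor path.
Every element of {AdSpend, BrandLoyalty} is needed (dropping AdSpend leaves P1 open; dropping BrandLoyalty leaves P3 open), so no proper subset is valid.
Among all size-2 subsets of the eligible variables, only {AdSpend, BrandLoyalty} blocks every backdoor path, so it is the unique smallest valid adjustment set.

{AdSpend, BrandLoyalty}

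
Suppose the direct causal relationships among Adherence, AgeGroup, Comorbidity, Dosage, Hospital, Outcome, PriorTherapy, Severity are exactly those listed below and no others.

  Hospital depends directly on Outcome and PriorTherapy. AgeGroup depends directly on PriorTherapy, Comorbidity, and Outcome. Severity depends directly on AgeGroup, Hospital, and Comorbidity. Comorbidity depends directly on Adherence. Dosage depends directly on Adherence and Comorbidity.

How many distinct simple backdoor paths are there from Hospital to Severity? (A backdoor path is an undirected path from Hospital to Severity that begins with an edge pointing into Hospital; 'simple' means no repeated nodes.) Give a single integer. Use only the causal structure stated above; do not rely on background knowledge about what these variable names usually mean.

4

A backdoor path from Hospital to Severity is any simple undirected path whose first edge points into Hospital (i.e. leaves Hospital via a parent).
Parents of Hospital: {Outcome, PriorTherapy}.
Enumerating:
  P1: Hospital <- PriorTherapy -> AgeGroup <- Comorbidity -> Severity
  P2: Hospital <- PriorTherapy -> AgeGroup -> Severity
  P3: Hospital <- Outcome -> AgeGroup <- Comorbidity -> Severity
  P4: Hospital <- Outcome -> AgeGroup -> Severity
That exhausts the simple backdoor paths. Count: 4.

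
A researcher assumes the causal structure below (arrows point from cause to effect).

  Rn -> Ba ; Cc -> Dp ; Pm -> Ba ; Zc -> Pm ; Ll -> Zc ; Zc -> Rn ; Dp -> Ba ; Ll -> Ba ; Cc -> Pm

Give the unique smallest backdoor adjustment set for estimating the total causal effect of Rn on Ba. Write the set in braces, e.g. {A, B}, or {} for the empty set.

Variables eligible for adjustment (non-descendants of Rn, excluding Rn and Ba): {Cc, Dp, Ll, Pm, Zc}.
Backdoor paths from Rn to Ba:
  P1: Rn <- Zc <- Ll -> Ba
  P2: Rn <- Zc -> Pm <- Cc -> Dp -> Ba
  P3: Rn <- Zc -> Pm -> Ba
The empty set is not sufficient: P1 (Rn <- Zc <- Ll -> Ba) has no collider blocking it and no conditioned non-collider, so it is open.
Try {Zc}:
  P1: blocked at chain node Zc ∈ conditioning set.
  P2: blocked at fork node Zc ∈ conditioning set.
  P3: blocked at fork node Zc ∈ conditioning set.
{Zc} contains no descendant of Rn and blocks every backdoor path.
No other singleton works — e.g. {Ll} leaves P3 open — so {Zc} is the unique smallest valid adjustment set.

{Zc}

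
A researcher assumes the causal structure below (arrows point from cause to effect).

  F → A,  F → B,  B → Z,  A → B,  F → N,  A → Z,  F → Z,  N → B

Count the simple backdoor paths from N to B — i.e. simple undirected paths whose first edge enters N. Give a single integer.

5

A backdoor path from N to B is any simple undirected path whose first edge points into N (i.e. leaves N via a parent).
Parents of N: {F}.
Enumerating:
  P1: N <- F -> A -> B
  P2: N <- F -> A -> Z <- B
  P3: N <- F -> B
  P4: N <- F -> Z <- A -> B
  P5: N <- F -> Z <- B
That exhausts the simple backdoor paths. Count: 5.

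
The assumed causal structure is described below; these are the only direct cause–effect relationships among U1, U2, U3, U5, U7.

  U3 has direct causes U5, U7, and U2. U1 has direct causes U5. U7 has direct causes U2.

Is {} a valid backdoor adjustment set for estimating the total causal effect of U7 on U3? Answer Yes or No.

No

Backdoor paths from U7 to U3 (paths whose first edge points into U7):
  P1: U7 <- U2 -> U3
Condition 1 (no descendant of U7 in the set): holds — descendants of U7 are {U3}; none are in {}.
Condition 2 (every backdoor path blocked by {}):
  P1: open — no interior node is in the conditioning set.
{} does not satisfy the backdoor criterion.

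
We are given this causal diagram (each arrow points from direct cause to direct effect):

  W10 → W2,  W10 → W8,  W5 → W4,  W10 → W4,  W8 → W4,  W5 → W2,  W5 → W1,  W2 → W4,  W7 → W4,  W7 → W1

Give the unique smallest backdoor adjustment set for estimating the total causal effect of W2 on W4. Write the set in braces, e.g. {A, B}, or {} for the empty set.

Variables eligible for adjustment (non-descendants of W2, excluding W2 and W4): {W1, W10, W5, W7, W8}.
Backdoor paths from W2 to W4:
  P1: W2 <- W5 -> W1 <- W7 -> W4
  P2: W2 <- W5 -> W4
  P3: W2 <- W10 -> W8 -> W4
  P4: W2 <- W10 -> W4
The empty set is not sufficient: P2 (W2 <- W5 -> W4) has no collider blocking it and no conditioned non-collider, so it is open.
Try {W10, W5}:
  P1: blocked at fork node W5 ∈ conditioning set.
  P2: blocked at fork node W5 ∈ conditioning set.
  P3: blocked at fork node W10 ∈ conditioning set.
  P4: blocked at fork node W10 ∈ conditioning set.
{W10, W5} contains no descendant of W2 and blocks every backdoor path.
Every element of {W10, W5} is needed (dropping W10 leaves P3 open; dropping W5 leaves P2 open), so no proper subset is valid.
Among all size-2 subsets of the eligible variables, only {W10, W5} blocks every backdoor path, so it is the unique smallest valid adjustment set.

{W10, W5}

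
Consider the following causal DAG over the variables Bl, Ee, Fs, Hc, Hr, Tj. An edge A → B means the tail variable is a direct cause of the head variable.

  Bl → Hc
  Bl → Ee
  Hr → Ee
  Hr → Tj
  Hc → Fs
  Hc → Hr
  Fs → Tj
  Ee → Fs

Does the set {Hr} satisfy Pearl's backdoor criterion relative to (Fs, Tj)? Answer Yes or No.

Backdoor paths from Fs to Tj (paths whose first edge points into Fs):
  P1: Fs <- Hc <- Bl -> Ee <- Hr -> Tj
  P2: Fs <- Hc -> Hr -> Tj
  P3: Fs <- Ee <- Bl -> Hc -> Hr -> Tj
  P4: Fs <- Ee <- Hr -> Tj
Condition 1 (no descendant of Fs in the set): holds — descendants of Fs are {Tj}; none are in {Hr}.
Condition 2 (every backdoor path blocked by {Hr}):
  P1: blocked at collider Ee (neither it nor any descendant is in the conditioning set).
  P2: blocked at chain node Hr ∈ conditioning set.
  P3: blocked at chain node Hr ∈ conditioning set.
  P4: blocked at fork node Hr ∈ conditioning set.
{Hr} satisfies the backdoor criterion.

Yes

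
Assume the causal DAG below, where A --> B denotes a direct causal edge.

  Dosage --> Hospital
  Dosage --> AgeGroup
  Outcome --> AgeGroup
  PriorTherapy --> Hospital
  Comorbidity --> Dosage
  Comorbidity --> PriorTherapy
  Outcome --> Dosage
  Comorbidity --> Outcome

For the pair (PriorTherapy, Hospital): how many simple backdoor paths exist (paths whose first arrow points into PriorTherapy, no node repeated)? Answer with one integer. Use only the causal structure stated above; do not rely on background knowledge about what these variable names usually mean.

3

A backdoor path from PriorTherapy to Hospital is any simple undirected path whose first edge points into PriorTherapy (i.e. leaves PriorTherapy via a parent).
Parents of PriorTherapy: {Comorbidity}.
Enumerating:
  P1: PriorTherapy <- Comorbidity -> Outcome -> Dosage -> Hospital
  P2: PriorTherapy <- Comorbidity -> Outcome -> AgeGroup <- Dosage -> Hospital
  P3: PriorTherapy <- Comorbidity -> Dosage -> Hospital
That exhausts the simple backdoor paths. Count: 3.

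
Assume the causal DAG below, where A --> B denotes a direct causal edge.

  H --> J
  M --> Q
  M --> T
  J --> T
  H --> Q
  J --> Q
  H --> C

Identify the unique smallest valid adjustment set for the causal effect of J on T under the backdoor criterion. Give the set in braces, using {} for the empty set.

{}

Variables eligible for adjustment (non-descendants of J, excluding J and T): {C, H, M}.
Backdoor paths from J to T:
  P1: J <- H -> Q <- M -> T
Each backdoor path contains an unconditioned collider, so every path is already blocked with the empty conditioning set:
  P1: blocked at collider Q (neither it nor any descendant is in the conditioning set).
The empty set is therefore the unique smallest valid set.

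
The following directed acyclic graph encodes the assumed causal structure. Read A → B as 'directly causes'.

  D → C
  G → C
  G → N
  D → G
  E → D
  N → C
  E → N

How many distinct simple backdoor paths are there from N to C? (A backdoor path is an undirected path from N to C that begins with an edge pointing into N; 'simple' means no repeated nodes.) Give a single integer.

4

A backdoor path from N to C is any simple undirected path whose first edge points into N (i.e. leaves N via a parent).
Parents of N: {E, G}.
Enumerating:
  P1: N <- E -> D -> G -> C
  P2: N <- E -> D -> C
  P3: N <- G <- D -> C
  P4: N <- G -> C
That exhausts the simple backdoor paths. Count: 4.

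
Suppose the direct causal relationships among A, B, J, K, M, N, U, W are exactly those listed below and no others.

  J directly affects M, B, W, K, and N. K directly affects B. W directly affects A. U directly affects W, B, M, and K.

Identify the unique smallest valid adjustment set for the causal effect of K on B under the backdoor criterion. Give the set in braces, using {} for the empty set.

{J, U}

Variables eligible for adjustment (non-descendants of K, excluding K and B): {A, J, M, N, U, W}.
Backdoor paths from K to B:
  P1: K <- U -> M <- J -> B
  P2: K <- U -> W <- J -> B
  P3: K <- U -> B
  P4: K <- J -> M <- U -> B
  P5: K <- J -> W <- U -> B
  P6: K <- J -> B
The empty set is not sufficient: P3 (K <- U -> B) has no collider blocking it and no conditioned non-collider, so it is open.
Try {J, U}:
  P1: blocked at fork node U ∈ conditioning set.
  P2: blocked at fork node U ∈ conditioning set.
  P3: blocked at fork node U ∈ conditioning set.
  P4: blocked at fork node J ∈ conditioning set.
  P5: blocked at fork node J ∈ conditioning set.
  P6: blocked at fork node J ∈ conditioning set.
{J, U} contains no descendant of K and blocks every backdoor path.
Every element of {J, U} is needed (dropping J leaves P6 open; dropping U leaves P3 open), so no proper subset is valid.
Among all size-2 subsets of the eligible variables, only {J, U} blocks every backdoor path, so it is the unique smallest valid adjustment set.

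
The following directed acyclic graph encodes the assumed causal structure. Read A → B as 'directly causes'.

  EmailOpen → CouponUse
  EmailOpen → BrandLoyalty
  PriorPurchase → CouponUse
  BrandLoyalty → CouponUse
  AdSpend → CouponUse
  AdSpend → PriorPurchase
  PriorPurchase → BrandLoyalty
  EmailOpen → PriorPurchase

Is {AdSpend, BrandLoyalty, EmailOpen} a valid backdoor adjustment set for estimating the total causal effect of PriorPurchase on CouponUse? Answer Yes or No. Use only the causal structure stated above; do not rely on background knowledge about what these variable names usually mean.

No

Backdoor paths from PriorPurchase to CouponUse (paths whose first edge points into PriorPurchase):
  P1: PriorPurchase <- EmailOpen -> BrandLoyalty -> CouponUse
  P2: PriorPurchase <- EmailOpen -> CouponUse
  P3: PriorPurchase <- AdSpend -> CouponUse
Condition 1 (no descendant of PriorPurchase in the set): FAILS — BrandLoyalty is a descendant of PriorPurchase.
Condition 2 (every backdoor path blocked by {AdSpend, BrandLoyalty, EmailOpen}):
  P1: blocked at fork node EmailOpen ∈ conditioning set.
  P2: blocked at fork node EmailOpen ∈ conditioning set.
  P3: blocked at fork node AdSpend ∈ conditioning set.
{AdSpend, BrandLoyalty, EmailOpen} does not satisfy the backdoor criterion.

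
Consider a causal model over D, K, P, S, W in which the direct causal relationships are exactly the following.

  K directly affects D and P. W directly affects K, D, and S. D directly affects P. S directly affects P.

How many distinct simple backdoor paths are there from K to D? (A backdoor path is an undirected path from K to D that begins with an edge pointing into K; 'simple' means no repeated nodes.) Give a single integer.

A backdoor path from K to D is any simple undirected path whose first edge points into K (i.e. leaves K via a parent).
Parents of K: {W}.
Enumerating:
  P1: K <- W -> D
  P2: K <- W -> S -> P <- D
That exhausts the simple backdoor paths. Count: 2.

2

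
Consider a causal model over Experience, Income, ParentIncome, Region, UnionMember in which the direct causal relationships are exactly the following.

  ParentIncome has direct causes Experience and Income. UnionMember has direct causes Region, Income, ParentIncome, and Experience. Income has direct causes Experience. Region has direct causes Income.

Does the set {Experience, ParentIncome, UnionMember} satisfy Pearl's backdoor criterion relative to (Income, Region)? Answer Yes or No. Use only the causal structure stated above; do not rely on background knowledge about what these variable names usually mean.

Backdoor paths from Income to Region (paths whose first edge points into Income):
  P1: Income <- Experience -> ParentIncome -> UnionMember <- Region
  P2: Income <- Experience -> UnionMember <- Region
Condition 1 (no descendant of Income in the set): FAILS — ParentIncome and UnionMember are descendants of Income.
Condition 2 (every backdoor path blocked by {Experience, ParentIncome, UnionMember}):
  P1: blocked at fork node Experience ∈ conditioning set.
  P2: blocked at fork node Experience ∈ conditioning set.
{Experience, ParentIncome, UnionMember} does not satisfy the backdoor criterion.

No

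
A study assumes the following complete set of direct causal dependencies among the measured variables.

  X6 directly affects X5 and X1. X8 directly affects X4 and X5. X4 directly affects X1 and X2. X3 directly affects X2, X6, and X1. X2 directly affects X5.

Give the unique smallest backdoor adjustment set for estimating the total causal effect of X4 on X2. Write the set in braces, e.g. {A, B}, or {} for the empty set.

Variables eligible for adjustment (non-descendants of X4, excluding X4 and X2): {X3, X6, X8}.
Backdoor paths from X4 to X2:
  P1: X4 <- X8 -> X5 <- X6 <- X3 -> X2
  P2: X4 <- X8 -> X5 <- X6 -> X1 <- X3 -> X2
  P3: X4 <- X8 -> X5 <- X2
Each backdoor path contains an unconditioned collider, so every path is already blocked with the empty conditioning set:
  P1: blocked at collider X5 (neither it nor any descendant is in the conditioning set).
  P2: blocked at collider X5 (neither it nor any descendant is in the conditioning set).
  P3: blocked at collider X5 (neither it nor any descendant is in the conditioning set).
The empty set is therefore the unique smallest valid set.

{}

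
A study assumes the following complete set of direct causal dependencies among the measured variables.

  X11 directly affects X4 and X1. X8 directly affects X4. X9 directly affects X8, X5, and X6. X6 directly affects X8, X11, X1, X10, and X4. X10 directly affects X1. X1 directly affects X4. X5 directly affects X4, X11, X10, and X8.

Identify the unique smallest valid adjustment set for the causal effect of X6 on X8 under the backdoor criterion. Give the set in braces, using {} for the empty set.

Variables eligible for adjustment (non-descendants of X6, excluding X6 and X8): {X5, X9}.
Backdoor paths from X6 to X8:
  P1: X6 <- X9 -> X5 -> X11 -> X1 -> X4 <- X8
  P2: X6 <- X9 -> X5 -> X11 -> X4 <- X8
  P3: X6 <- X9 -> X5 -> X10 -> X1 <- X11 -> X4 <- X8
  P4: X6 <- X9 -> X5 -> X10 -> X1 -> X4 <- X8
  P5: X6 <- X9 -> X5 -> X8
  P6: X6 <- X9 -> X5 -> X4 <- X8
  P7: X6 <- X9 -> X8
The empty set is not sufficient: P5 (X6 <- X9 -> X5 -> X8) has no collider blocking it and no conditioned non-collider, so it is open.
Try {X9}:
  P1: blocked at fork node X9 ∈ conditioning set.
  P2: blocked at fork node X9 ∈ conditioning set.
  P3: blocked at fork node X9 ∈ conditioning set.
  P4: blocked at fork node X9 ∈ conditioning set.
  P5: blocked at fork node X9 ∈ conditioning set.
  P6: blocked at fork node X9 ∈ conditioning set.
  P7: blocked at fork node X9 ∈ conditioning set.
{X9} contains no descendant of X6 and blocks every backdoor path.
No other singleton works — e.g. {X5} leaves P7 open — so {X9} is the unique smallest valid adjustment set.

{X9}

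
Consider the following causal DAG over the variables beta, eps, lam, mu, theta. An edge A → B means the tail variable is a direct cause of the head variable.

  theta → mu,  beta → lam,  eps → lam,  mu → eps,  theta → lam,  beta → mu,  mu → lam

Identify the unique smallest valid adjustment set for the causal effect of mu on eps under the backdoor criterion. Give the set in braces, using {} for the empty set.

{}

Variables eligible for adjustment (non-descendants of mu, excluding mu and eps): {beta, theta}.
Backdoor paths from mu to eps:
  P1: mu <- theta -> lam <- eps
  P2: mu <- beta -> lam <- eps
Each backdoor path contains an unconditioned collider, so every path is already blocked with the empty conditioning set:
  P1: blocked at collider lam (neither it nor any descendant is in the conditioning set).
  P2: blocked at collider lam (neither it nor any descendant is in the conditioning set).
The empty set is therefore the unique smallest valid set.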